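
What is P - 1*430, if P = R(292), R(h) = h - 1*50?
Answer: -188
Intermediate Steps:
R(h) = -50 + h (R(h) = h - 50 = -50 + h)
P = 242 (P = -50 + 292 = 242)
P - 1*430 = 242 - 1*430 = 242 - 430 = -188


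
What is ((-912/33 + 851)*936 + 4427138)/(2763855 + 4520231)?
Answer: 28587935/40062473 ≈ 0.71358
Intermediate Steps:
((-912/33 + 851)*936 + 4427138)/(2763855 + 4520231) = ((-912*1/33 + 851)*936 + 4427138)/7284086 = ((-304/11 + 851)*936 + 4427138)*(1/7284086) = ((9057/11)*936 + 4427138)*(1/7284086) = (8477352/11 + 4427138)*(1/7284086) = (57175870/11)*(1/7284086) = 28587935/40062473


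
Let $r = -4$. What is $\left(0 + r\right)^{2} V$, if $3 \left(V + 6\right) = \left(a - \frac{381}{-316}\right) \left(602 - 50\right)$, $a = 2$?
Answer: $\frac{737984}{79} \approx 9341.6$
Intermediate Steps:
$V = \frac{46124}{79}$ ($V = -6 + \frac{\left(2 - \frac{381}{-316}\right) \left(602 - 50\right)}{3} = -6 + \frac{\left(2 - - \frac{381}{316}\right) 552}{3} = -6 + \frac{\left(2 + \frac{381}{316}\right) 552}{3} = -6 + \frac{\frac{1013}{316} \cdot 552}{3} = -6 + \frac{1}{3} \cdot \frac{139794}{79} = -6 + \frac{46598}{79} = \frac{46124}{79} \approx 583.85$)
$\left(0 + r\right)^{2} V = \left(0 - 4\right)^{2} \cdot \frac{46124}{79} = \left(-4\right)^{2} \cdot \frac{46124}{79} = 16 \cdot \frac{46124}{79} = \frac{737984}{79}$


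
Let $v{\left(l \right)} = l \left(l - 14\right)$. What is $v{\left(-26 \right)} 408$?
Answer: $424320$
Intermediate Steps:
$v{\left(l \right)} = l \left(-14 + l\right)$
$v{\left(-26 \right)} 408 = - 26 \left(-14 - 26\right) 408 = \left(-26\right) \left(-40\right) 408 = 1040 \cdot 408 = 424320$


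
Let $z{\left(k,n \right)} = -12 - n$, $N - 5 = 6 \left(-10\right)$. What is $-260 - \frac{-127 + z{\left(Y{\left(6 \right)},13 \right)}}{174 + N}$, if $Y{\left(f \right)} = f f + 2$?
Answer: $- \frac{30788}{119} \approx -258.72$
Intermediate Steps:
$N = -55$ ($N = 5 + 6 \left(-10\right) = 5 - 60 = -55$)
$Y{\left(f \right)} = 2 + f^{2}$ ($Y{\left(f \right)} = f^{2} + 2 = 2 + f^{2}$)
$-260 - \frac{-127 + z{\left(Y{\left(6 \right)},13 \right)}}{174 + N} = -260 - \frac{-127 - 25}{174 - 55} = -260 - \frac{-127 - 25}{119} = -260 - \left(-127 - 25\right) \frac{1}{119} = -260 - \left(-152\right) \frac{1}{119} = -260 - - \frac{152}{119} = -260 + \frac{152}{119} = - \frac{30788}{119}$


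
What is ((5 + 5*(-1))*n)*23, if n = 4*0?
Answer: 0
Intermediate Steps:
n = 0
((5 + 5*(-1))*n)*23 = ((5 + 5*(-1))*0)*23 = ((5 - 5)*0)*23 = (0*0)*23 = 0*23 = 0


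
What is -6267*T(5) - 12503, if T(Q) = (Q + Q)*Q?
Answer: -325853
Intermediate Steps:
T(Q) = 2*Q² (T(Q) = (2*Q)*Q = 2*Q²)
-6267*T(5) - 12503 = -12534*5² - 12503 = -12534*25 - 12503 = -6267*50 - 12503 = -313350 - 12503 = -325853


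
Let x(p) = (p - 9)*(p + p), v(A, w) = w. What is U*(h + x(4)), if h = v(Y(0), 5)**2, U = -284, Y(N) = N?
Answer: 4260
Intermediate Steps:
x(p) = 2*p*(-9 + p) (x(p) = (-9 + p)*(2*p) = 2*p*(-9 + p))
h = 25 (h = 5**2 = 25)
U*(h + x(4)) = -284*(25 + 2*4*(-9 + 4)) = -284*(25 + 2*4*(-5)) = -284*(25 - 40) = -284*(-15) = 4260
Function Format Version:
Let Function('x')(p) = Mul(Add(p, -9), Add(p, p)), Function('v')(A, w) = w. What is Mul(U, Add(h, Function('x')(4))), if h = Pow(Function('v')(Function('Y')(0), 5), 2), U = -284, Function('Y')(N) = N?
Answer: 4260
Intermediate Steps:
Function('x')(p) = Mul(2, p, Add(-9, p)) (Function('x')(p) = Mul(Add(-9, p), Mul(2, p)) = Mul(2, p, Add(-9, p)))
h = 25 (h = Pow(5, 2) = 25)
Mul(U, Add(h, Function('x')(4))) = Mul(-284, Add(25, Mul(2, 4, Add(-9, 4)))) = Mul(-284, Add(25, Mul(2, 4, -5))) = Mul(-284, Add(25, -40)) = Mul(-284, -15) = 4260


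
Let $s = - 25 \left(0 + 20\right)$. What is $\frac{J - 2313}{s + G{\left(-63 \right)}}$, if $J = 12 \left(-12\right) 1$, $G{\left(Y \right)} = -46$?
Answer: $\frac{9}{2} \approx 4.5$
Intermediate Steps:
$J = -144$ ($J = \left(-144\right) 1 = -144$)
$s = -500$ ($s = \left(-25\right) 20 = -500$)
$\frac{J - 2313}{s + G{\left(-63 \right)}} = \frac{-144 - 2313}{-500 - 46} = - \frac{2457}{-546} = \left(-2457\right) \left(- \frac{1}{546}\right) = \frac{9}{2}$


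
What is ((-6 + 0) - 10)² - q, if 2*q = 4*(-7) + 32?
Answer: 254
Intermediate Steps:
q = 2 (q = (4*(-7) + 32)/2 = (-28 + 32)/2 = (½)*4 = 2)
((-6 + 0) - 10)² - q = ((-6 + 0) - 10)² - 1*2 = (-6 - 10)² - 2 = (-16)² - 2 = 256 - 2 = 254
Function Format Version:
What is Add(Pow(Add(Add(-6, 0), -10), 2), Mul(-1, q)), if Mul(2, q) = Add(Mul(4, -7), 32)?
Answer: 254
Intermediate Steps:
q = 2 (q = Mul(Rational(1, 2), Add(Mul(4, -7), 32)) = Mul(Rational(1, 2), Add(-28, 32)) = Mul(Rational(1, 2), 4) = 2)
Add(Pow(Add(Add(-6, 0), -10), 2), Mul(-1, q)) = Add(Pow(Add(Add(-6, 0), -10), 2), Mul(-1, 2)) = Add(Pow(Add(-6, -10), 2), -2) = Add(Pow(-16, 2), -2) = Add(256, -2) = 254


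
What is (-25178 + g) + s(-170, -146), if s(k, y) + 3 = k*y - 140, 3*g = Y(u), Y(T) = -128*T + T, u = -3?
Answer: -374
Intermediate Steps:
Y(T) = -127*T
g = 127 (g = (-127*(-3))/3 = (⅓)*381 = 127)
s(k, y) = -143 + k*y (s(k, y) = -3 + (k*y - 140) = -3 + (-140 + k*y) = -143 + k*y)
(-25178 + g) + s(-170, -146) = (-25178 + 127) + (-143 - 170*(-146)) = -25051 + (-143 + 24820) = -25051 + 24677 = -374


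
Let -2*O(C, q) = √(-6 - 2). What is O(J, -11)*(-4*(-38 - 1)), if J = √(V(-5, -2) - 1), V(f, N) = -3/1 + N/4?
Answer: -156*I*√2 ≈ -220.62*I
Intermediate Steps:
V(f, N) = -3 + N/4 (V(f, N) = -3*1 + N*(¼) = -3 + N/4)
J = 3*I*√2/2 (J = √((-3 + (¼)*(-2)) - 1) = √((-3 - ½) - 1) = √(-7/2 - 1) = √(-9/2) = 3*I*√2/2 ≈ 2.1213*I)
O(C, q) = -I*√2 (O(C, q) = -√(-6 - 2)/2 = -I*√2)
O(J, -11)*(-4*(-38 - 1)) = (-I*√2)*(-4*(-38 - 1)) = (-I*√2)*(-4*(-39)) = -I*√2*156 = -156*I*√2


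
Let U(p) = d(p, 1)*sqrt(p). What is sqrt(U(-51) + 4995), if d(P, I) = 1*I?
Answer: sqrt(4995 + I*sqrt(51)) ≈ 70.675 + 0.0505*I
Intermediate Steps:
d(P, I) = I
U(p) = sqrt(p) (U(p) = 1*sqrt(p) = sqrt(p))
sqrt(U(-51) + 4995) = sqrt(sqrt(-51) + 4995) = sqrt(I*sqrt(51) + 4995) = sqrt(4995 + I*sqrt(51))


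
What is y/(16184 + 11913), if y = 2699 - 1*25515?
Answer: -22816/28097 ≈ -0.81204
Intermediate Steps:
y = -22816 (y = 2699 - 25515 = -22816)
y/(16184 + 11913) = -22816/(16184 + 11913) = -22816/28097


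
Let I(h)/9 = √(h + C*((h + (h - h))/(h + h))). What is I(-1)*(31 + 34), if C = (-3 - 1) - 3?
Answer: 1755*I*√2/2 ≈ 1241.0*I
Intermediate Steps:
C = -7 (C = -4 - 3 = -7)
I(h) = 9*√(-7/2 + h) (I(h) = 9*√(h - 7*(h + (h - h))/(h + h)) = 9*√(h - 7*(h + 0)/(2*h)) = 9*√(h - 7*h*1/(2*h)) = 9*√(h - 7*½) = 9*√(h - 7/2) = 9*√(-7/2 + h))
I(-1)*(31 + 34) = (9*√(-14 + 4*(-1))/2)*(31 + 34) = (9*√(-14 - 4)/2)*65 = (9*√(-18)/2)*65 = (9*(3*I*√2)/2)*65 = (27*I*√2/2)*65 = 1755*I*√2/2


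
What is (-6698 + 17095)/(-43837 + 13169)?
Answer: -10397/30668 ≈ -0.33902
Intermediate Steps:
(-6698 + 17095)/(-43837 + 13169) = 10397/(-30668) = 10397*(-1/30668) = -10397/30668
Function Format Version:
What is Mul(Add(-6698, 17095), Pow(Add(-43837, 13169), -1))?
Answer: Rational(-10397, 30668) ≈ -0.33902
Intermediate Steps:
Mul(Add(-6698, 17095), Pow(Add(-43837, 13169), -1)) = Mul(10397, Pow(-30668, -1)) = Mul(10397, Rational(-1, 30668)) = Rational(-10397, 30668)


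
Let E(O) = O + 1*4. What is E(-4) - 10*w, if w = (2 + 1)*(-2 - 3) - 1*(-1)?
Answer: 140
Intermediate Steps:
E(O) = 4 + O (E(O) = O + 4 = 4 + O)
w = -14 (w = 3*(-5) + 1 = -15 + 1 = -14)
E(-4) - 10*w = (4 - 4) - 10*(-14) = 0 + 140 = 140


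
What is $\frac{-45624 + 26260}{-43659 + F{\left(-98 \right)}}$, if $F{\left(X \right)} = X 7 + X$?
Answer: $\frac{19364}{44443} \approx 0.4357$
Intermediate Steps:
$F{\left(X \right)} = 8 X$ ($F{\left(X \right)} = 7 X + X = 8 X$)
$\frac{-45624 + 26260}{-43659 + F{\left(-98 \right)}} = \frac{-45624 + 26260}{-43659 + 8 \left(-98\right)} = - \frac{19364}{-43659 - 784} = - \frac{19364}{-44443} = \left(-19364\right) \left(- \frac{1}{44443}\right) = \frac{19364}{44443}$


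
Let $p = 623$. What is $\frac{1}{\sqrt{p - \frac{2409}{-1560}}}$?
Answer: $\frac{2 \sqrt{42219190}}{324763} \approx 0.040015$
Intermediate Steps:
$\frac{1}{\sqrt{p - \frac{2409}{-1560}}} = \frac{1}{\sqrt{623 - \frac{2409}{-1560}}} = \frac{1}{\sqrt{623 - - \frac{803}{520}}} = \frac{1}{\sqrt{623 + \frac{803}{520}}} = \frac{1}{\sqrt{\frac{324763}{520}}} = \frac{1}{\frac{1}{260} \sqrt{42219190}} = \frac{2 \sqrt{42219190}}{324763}$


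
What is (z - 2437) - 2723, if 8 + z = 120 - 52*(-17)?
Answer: -4164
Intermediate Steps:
z = 996 (z = -8 + (120 - 52*(-17)) = -8 + (120 + 884) = -8 + 1004 = 996)
(z - 2437) - 2723 = (996 - 2437) - 2723 = -1441 - 2723 = -4164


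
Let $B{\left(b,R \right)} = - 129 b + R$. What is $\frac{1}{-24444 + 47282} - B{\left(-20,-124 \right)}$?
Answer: $- \frac{56090127}{22838} \approx -2456.0$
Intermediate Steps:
$B{\left(b,R \right)} = R - 129 b$
$\frac{1}{-24444 + 47282} - B{\left(-20,-124 \right)} = \frac{1}{-24444 + 47282} - \left(-124 - -2580\right) = \frac{1}{22838} - \left(-124 + 2580\right) = \frac{1}{22838} - 2456 = - \frac{56090127}{22838}$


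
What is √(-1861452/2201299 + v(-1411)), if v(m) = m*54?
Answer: 3*I*√41024297845406438/2201299 ≈ 276.03*I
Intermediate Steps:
v(m) = 54*m
√(-1861452/2201299 + v(-1411)) = √(-1861452/2201299 + 54*(-1411)) = √(-1861452*1/2201299 - 76194) = √(-1861452/2201299 - 76194) = √(-167727637458/2201299) = 3*I*√41024297845406438/2201299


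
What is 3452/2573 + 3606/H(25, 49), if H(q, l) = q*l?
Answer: 13506938/3151925 ≈ 4.2853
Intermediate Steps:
H(q, l) = l*q
3452/2573 + 3606/H(25, 49) = 3452/2573 + 3606/((49*25)) = 3452*(1/2573) + 3606/1225 = 3452/2573 + 3606*(1/1225) = 3452/2573 + 3606/1225 = 13506938/3151925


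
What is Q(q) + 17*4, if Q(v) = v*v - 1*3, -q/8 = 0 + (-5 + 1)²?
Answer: 16449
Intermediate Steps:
q = -128 (q = -8*(0 + (-5 + 1)²) = -8*(0 + (-4)²) = -8*(0 + 16) = -8*16 = -128)
Q(v) = -3 + v² (Q(v) = v² - 3 = -3 + v²)
Q(q) + 17*4 = (-3 + (-128)²) + 17*4 = (-3 + 16384) + 68 = 16381 + 68 = 16449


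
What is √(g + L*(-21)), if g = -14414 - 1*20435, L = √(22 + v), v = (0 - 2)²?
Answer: √(-34849 - 21*√26) ≈ 186.97*I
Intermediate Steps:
v = 4 (v = (-2)² = 4)
L = √26 (L = √(22 + 4) = √26 ≈ 5.0990)
g = -34849 (g = -14414 - 20435 = -34849)
√(g + L*(-21)) = √(-34849 + √26*(-21)) = √(-34849 - 21*√26)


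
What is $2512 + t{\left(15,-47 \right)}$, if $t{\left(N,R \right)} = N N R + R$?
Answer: $-8110$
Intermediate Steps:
$t{\left(N,R \right)} = R + R N^{2}$ ($t{\left(N,R \right)} = N^{2} R + R = R N^{2} + R = R + R N^{2}$)
$2512 + t{\left(15,-47 \right)} = 2512 - 47 \left(1 + 15^{2}\right) = 2512 - 47 \left(1 + 225\right) = 2512 - 10622 = -8110$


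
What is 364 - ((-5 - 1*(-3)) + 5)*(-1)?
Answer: 367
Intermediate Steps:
364 - ((-5 - 1*(-3)) + 5)*(-1) = 364 - ((-5 + 3) + 5)*(-1) = 364 - (-2 + 5)*(-1) = 364 - 3*(-1) = 364 - 1*(-3) = 364 + 3 = 367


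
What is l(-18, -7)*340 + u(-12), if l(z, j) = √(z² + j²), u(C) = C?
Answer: -12 + 340*√373 ≈ 6554.5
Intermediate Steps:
l(z, j) = √(j² + z²)
l(-18, -7)*340 + u(-12) = √((-7)² + (-18)²)*340 - 12 = √(49 + 324)*340 - 12 = √373*340 - 12 = 340*√373 - 12 = -12 + 340*√373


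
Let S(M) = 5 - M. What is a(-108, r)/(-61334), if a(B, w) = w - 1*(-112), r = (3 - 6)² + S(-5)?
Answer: -131/61334 ≈ -0.0021358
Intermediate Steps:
r = 19 (r = (3 - 6)² + (5 - 1*(-5)) = (-3)² + (5 + 5) = 9 + 10 = 19)
a(B, w) = 112 + w (a(B, w) = w + 112 = 112 + w)
a(-108, r)/(-61334) = (112 + 19)/(-61334) = 131*(-1/61334) = -131/61334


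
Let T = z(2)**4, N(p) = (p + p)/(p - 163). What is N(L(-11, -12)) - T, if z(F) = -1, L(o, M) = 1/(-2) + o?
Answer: -303/349 ≈ -0.86819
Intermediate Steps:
L(o, M) = -1/2 + o
N(p) = 2*p/(-163 + p) (N(p) = (2*p)/(-163 + p) = 2*p/(-163 + p))
T = 1 (T = (-1)**4 = 1)
N(L(-11, -12)) - T = 2*(-1/2 - 11)/(-163 + (-1/2 - 11)) - 1*1 = 2*(-23/2)/(-163 - 23/2) - 1 = 2*(-23/2)/(-349/2) - 1 = 2*(-23/2)*(-2/349) - 1 = 46/349 - 1 = -303/349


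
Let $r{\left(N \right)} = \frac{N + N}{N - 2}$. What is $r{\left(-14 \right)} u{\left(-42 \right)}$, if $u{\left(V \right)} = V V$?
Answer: $3087$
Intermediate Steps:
$u{\left(V \right)} = V^{2}$
$r{\left(N \right)} = \frac{2 N}{-2 + N}$
$r{\left(-14 \right)} u{\left(-42 \right)} = 2 \left(-14\right) \frac{1}{-2 - 14} \left(-42\right)^{2} = 2 \left(-14\right) \frac{1}{-16} \cdot 1764 = 2 \left(-14\right) \left(- \frac{1}{16}\right) 1764 = \frac{7}{4} \cdot 1764 = 3087$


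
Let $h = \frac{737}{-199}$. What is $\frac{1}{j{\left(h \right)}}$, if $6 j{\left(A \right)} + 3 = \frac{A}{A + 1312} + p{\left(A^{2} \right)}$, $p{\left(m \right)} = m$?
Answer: $\frac{20620319902}{36818308843} \approx 0.56006$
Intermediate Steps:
$h = - \frac{737}{199}$ ($h = 737 \left(- \frac{1}{199}\right) = - \frac{737}{199} \approx -3.7035$)
$j{\left(A \right)} = - \frac{1}{2} + \frac{A^{2}}{6} + \frac{A}{6 \left(1312 + A\right)}$ ($j{\left(A \right)} = - \frac{1}{2} + \frac{\frac{A}{A + 1312} + A^{2}}{6} = - \frac{1}{2} + \frac{\frac{A}{1312 + A} + A^{2}}{6} = - \frac{1}{2} + \frac{A^{2} + \frac{A}{1312 + A}}{6} = - \frac{1}{2} + \left(\frac{A^{2}}{6} + \frac{A}{6 \left(1312 + A\right)}\right) = - \frac{1}{2} + \frac{A^{2}}{6} + \frac{A}{6 \left(1312 + A\right)}$)
$\frac{1}{j{\left(h \right)}} = \frac{1}{\frac{1}{6} \frac{1}{1312 - \frac{737}{199}} \left(-3936 + \left(- \frac{737}{199}\right)^{3} - - \frac{1474}{199} + 1312 \left(- \frac{737}{199}\right)^{2}\right)} = \frac{1}{\frac{1}{6} \frac{1}{\frac{260351}{199}} \left(-3936 - \frac{400315553}{7880599} + \frac{1474}{199} + 1312 \cdot \frac{543169}{39601}\right)} = \frac{1}{\frac{1}{6} \cdot \frac{199}{260351} \left(-3936 - \frac{400315553}{7880599} + \frac{1474}{199} + \frac{712637728}{39601}\right)} = \frac{1}{\frac{1}{6} \cdot \frac{199}{260351} \cdot \frac{110454926529}{7880599}} = \frac{1}{\frac{36818308843}{20620319902}} = \frac{20620319902}{36818308843}$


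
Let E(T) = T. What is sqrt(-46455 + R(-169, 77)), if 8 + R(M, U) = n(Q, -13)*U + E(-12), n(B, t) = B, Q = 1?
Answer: I*sqrt(46398) ≈ 215.4*I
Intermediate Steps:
R(M, U) = -20 + U (R(M, U) = -8 + (1*U - 12) = -8 + (U - 12) = -8 + (-12 + U) = -20 + U)
sqrt(-46455 + R(-169, 77)) = sqrt(-46455 + (-20 + 77)) = sqrt(-46455 + 57) = sqrt(-46398) = I*sqrt(46398)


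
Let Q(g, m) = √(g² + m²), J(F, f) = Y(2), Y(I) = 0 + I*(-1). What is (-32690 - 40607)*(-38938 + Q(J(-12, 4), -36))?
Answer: 2854038586 - 732970*√13 ≈ 2.8514e+9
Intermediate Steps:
Y(I) = -I (Y(I) = 0 - I = -I)
J(F, f) = -2 (J(F, f) = -1*2 = -2)
(-32690 - 40607)*(-38938 + Q(J(-12, 4), -36)) = (-32690 - 40607)*(-38938 + √((-2)² + (-36)²)) = -73297*(-38938 + √(4 + 1296)) = -73297*(-38938 + √1300) = -73297*(-38938 + 10*√13) = 2854038586 - 732970*√13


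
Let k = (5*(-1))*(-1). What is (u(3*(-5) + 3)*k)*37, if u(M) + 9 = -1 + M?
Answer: -4070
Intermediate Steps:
u(M) = -10 + M (u(M) = -9 + (-1 + M) = -10 + M)
k = 5 (k = -5*(-1) = 5)
(u(3*(-5) + 3)*k)*37 = ((-10 + (3*(-5) + 3))*5)*37 = ((-10 + (-15 + 3))*5)*37 = ((-10 - 12)*5)*37 = -22*5*37 = -110*37 = -4070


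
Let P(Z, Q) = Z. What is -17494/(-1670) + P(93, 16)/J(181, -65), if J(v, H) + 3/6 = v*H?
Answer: 205670347/19648385 ≈ 10.468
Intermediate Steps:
J(v, H) = -½ + H*v (J(v, H) = -½ + v*H = -½ + H*v)
-17494/(-1670) + P(93, 16)/J(181, -65) = -17494/(-1670) + 93/(-½ - 65*181) = -17494*(-1/1670) + 93/(-½ - 11765) = 8747/835 + 93/(-23531/2) = 8747/835 + 93*(-2/23531) = 8747/835 - 186/23531 = 205670347/19648385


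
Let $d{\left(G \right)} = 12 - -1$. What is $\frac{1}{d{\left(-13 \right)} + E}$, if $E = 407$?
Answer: $\frac{1}{420} \approx 0.002381$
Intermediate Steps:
$d{\left(G \right)} = 13$ ($d{\left(G \right)} = 12 + 1 = 13$)
$\frac{1}{d{\left(-13 \right)} + E} = \frac{1}{13 + 407} = \frac{1}{420}$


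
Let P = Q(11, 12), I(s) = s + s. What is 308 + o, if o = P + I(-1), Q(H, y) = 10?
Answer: 316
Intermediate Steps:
I(s) = 2*s
P = 10
o = 8 (o = 10 + 2*(-1) = 10 - 2 = 8)
308 + o = 308 + 8 = 316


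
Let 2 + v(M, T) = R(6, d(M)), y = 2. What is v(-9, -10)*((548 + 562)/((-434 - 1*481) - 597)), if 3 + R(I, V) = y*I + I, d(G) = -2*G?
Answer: -2405/252 ≈ -9.5437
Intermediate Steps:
R(I, V) = -3 + 3*I (R(I, V) = -3 + (2*I + I) = -3 + 3*I)
v(M, T) = 13 (v(M, T) = -2 + (-3 + 3*6) = -2 + (-3 + 18) = -2 + 15 = 13)
v(-9, -10)*((548 + 562)/((-434 - 1*481) - 597)) = 13*((548 + 562)/((-434 - 1*481) - 597)) = 13*(1110/((-434 - 481) - 597)) = 13*(1110/(-915 - 597)) = 13*(1110/(-1512)) = 13*(1110*(-1/1512)) = 13*(-185/252) = -2405/252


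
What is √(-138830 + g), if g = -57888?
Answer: I*√196718 ≈ 443.53*I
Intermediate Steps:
√(-138830 + g) = √(-138830 - 57888) = √(-196718) = I*√196718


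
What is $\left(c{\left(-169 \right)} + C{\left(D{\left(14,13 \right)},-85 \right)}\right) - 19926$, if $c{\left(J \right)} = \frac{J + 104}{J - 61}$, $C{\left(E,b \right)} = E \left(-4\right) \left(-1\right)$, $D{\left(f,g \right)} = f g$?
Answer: $- \frac{883095}{46} \approx -19198.0$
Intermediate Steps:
$C{\left(E,b \right)} = 4 E$ ($C{\left(E,b \right)} = - 4 E \left(-1\right) = 4 E$)
$c{\left(J \right)} = \frac{104 + J}{-61 + J}$
$\left(c{\left(-169 \right)} + C{\left(D{\left(14,13 \right)},-85 \right)}\right) - 19926 = \left(\frac{104 - 169}{-61 - 169} + 4 \cdot 14 \cdot 13\right) - 19926 = \left(\frac{1}{-230} \left(-65\right) + 4 \cdot 182\right) - 19926 = \left(\left(- \frac{1}{230}\right) \left(-65\right) + 728\right) - 19926 = \left(\frac{13}{46} + 728\right) - 19926 = \frac{33501}{46} - 19926 = - \frac{883095}{46}$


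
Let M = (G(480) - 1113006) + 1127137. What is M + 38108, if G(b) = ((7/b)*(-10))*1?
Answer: 2507465/48 ≈ 52239.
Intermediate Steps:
G(b) = -70/b (G(b) = -70/b*1 = -70/b)
M = 678281/48 (M = (-70/480 - 1113006) + 1127137 = (-70*1/480 - 1113006) + 1127137 = (-7/48 - 1113006) + 1127137 = -53424295/48 + 1127137 = 678281/48 ≈ 14131.)
M + 38108 = 678281/48 + 38108 = 2507465/48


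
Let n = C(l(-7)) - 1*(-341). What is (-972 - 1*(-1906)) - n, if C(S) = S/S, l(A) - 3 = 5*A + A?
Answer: 592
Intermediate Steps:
l(A) = 3 + 6*A (l(A) = 3 + (5*A + A) = 3 + 6*A)
C(S) = 1
n = 342 (n = 1 - 1*(-341) = 1 + 341 = 342)
(-972 - 1*(-1906)) - n = (-972 - 1*(-1906)) - 1*342 = (-972 + 1906) - 342 = 934 - 342 = 592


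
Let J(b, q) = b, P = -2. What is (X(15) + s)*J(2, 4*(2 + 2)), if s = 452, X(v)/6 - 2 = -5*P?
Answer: 1048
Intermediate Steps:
X(v) = 72 (X(v) = 12 + 6*(-5*(-2)) = 12 + 6*10 = 12 + 60 = 72)
(X(15) + s)*J(2, 4*(2 + 2)) = (72 + 452)*2 = 524*2 = 1048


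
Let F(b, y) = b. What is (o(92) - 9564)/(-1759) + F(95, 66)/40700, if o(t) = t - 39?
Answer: 77452961/14318260 ≈ 5.4094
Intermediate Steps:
o(t) = -39 + t
(o(92) - 9564)/(-1759) + F(95, 66)/40700 = ((-39 + 92) - 9564)/(-1759) + 95/40700 = (53 - 9564)*(-1/1759) + 95*(1/40700) = -9511*(-1/1759) + 19/8140 = 9511/1759 + 19/8140 = 77452961/14318260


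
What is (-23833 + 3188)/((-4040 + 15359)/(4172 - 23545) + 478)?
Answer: -79991117/1849795 ≈ -43.243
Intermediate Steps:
(-23833 + 3188)/((-4040 + 15359)/(4172 - 23545) + 478) = -20645/(11319/(-19373) + 478) = -20645/(11319*(-1/19373) + 478) = -20645/(-11319/19373 + 478) = -20645/9248975/19373 = -20645*19373/9248975 = -79991117/1849795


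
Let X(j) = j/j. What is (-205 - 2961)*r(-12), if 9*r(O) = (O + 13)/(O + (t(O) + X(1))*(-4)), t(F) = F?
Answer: -1583/144 ≈ -10.993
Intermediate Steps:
X(j) = 1
r(O) = (13 + O)/(9*(-4 - 3*O)) (r(O) = ((O + 13)/(O + (O + 1)*(-4)))/9 = ((13 + O)/(O + (1 + O)*(-4)))/9 = ((13 + O)/(O + (-4 - 4*O)))/9 = ((13 + O)/(-4 - 3*O))/9 = (13 + O)/(9*(-4 - 3*O)))
(-205 - 2961)*r(-12) = (-205 - 2961)*((-13 - 1*(-12))/(9*(4 + 3*(-12)))) = -3166*(-13 + 12)/(9*(4 - 36)) = -3166*(-1)/(9*(-32)) = -3166*(-1)*(-1)/(9*32) = -3166*1/288 = -1583/144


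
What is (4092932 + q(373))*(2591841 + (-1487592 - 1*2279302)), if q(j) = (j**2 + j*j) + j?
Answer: -5136818217839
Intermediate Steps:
q(j) = j + 2*j**2 (q(j) = (j**2 + j**2) + j = 2*j**2 + j = j + 2*j**2)
(4092932 + q(373))*(2591841 + (-1487592 - 1*2279302)) = (4092932 + 373*(1 + 2*373))*(2591841 + (-1487592 - 1*2279302)) = (4092932 + 373*(1 + 746))*(2591841 + (-1487592 - 2279302)) = (4092932 + 373*747)*(2591841 - 3766894) = (4092932 + 278631)*(-1175053) = 4371563*(-1175053) = -5136818217839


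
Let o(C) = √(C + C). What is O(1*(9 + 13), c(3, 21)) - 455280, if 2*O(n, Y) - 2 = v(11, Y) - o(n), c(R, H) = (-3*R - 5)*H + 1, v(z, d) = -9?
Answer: -910567/2 - √11 ≈ -4.5529e+5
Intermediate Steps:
o(C) = √2*√C (o(C) = √(2*C) = √2*√C)
c(R, H) = 1 + H*(-5 - 3*R) (c(R, H) = (-5 - 3*R)*H + 1 = H*(-5 - 3*R) + 1 = 1 + H*(-5 - 3*R))
O(n, Y) = -7/2 - √2*√n/2 (O(n, Y) = 1 + (-9 - √2*√n)/2 = 1 + (-9/2 - √2*√n/2) = -7/2 - √2*√n/2)
O(1*(9 + 13), c(3, 21)) - 455280 = (-7/2 - √2*√(1*(9 + 13))/2) - 455280 = (-7/2 - √2*√(1*22)/2) - 455280 = (-7/2 - √2*√22/2) - 455280 = (-7/2 - √11) - 455280 = -910567/2 - √11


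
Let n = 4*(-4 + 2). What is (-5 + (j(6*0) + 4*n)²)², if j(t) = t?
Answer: 1038361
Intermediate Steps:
n = -8 (n = 4*(-2) = -8)
(-5 + (j(6*0) + 4*n)²)² = (-5 + (6*0 + 4*(-8))²)² = (-5 + (0 - 32)²)² = (-5 + (-32)²)² = (-5 + 1024)² = 1019² = 1038361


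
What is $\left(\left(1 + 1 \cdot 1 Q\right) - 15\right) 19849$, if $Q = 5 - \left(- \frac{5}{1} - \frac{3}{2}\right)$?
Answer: $- \frac{99245}{2} \approx -49623.0$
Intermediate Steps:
$Q = \frac{23}{2}$ ($Q = 5 - \left(\left(-5\right) 1 - \frac{3}{2}\right) = 5 - \left(-5 - \frac{3}{2}\right) = 5 - - \frac{13}{2} = 5 + \frac{13}{2} = \frac{23}{2} \approx 11.5$)
$\left(\left(1 + 1 \cdot 1 Q\right) - 15\right) 19849 = \left(\left(1 + 1 \cdot 1 \cdot \frac{23}{2}\right) - 15\right) 19849 = \left(\left(1 + 1 \cdot \frac{23}{2}\right) - 15\right) 19849 = \left(\left(1 + \frac{23}{2}\right) - 15\right) 19849 = \left(\frac{25}{2} - 15\right) 19849 = \left(- \frac{5}{2}\right) 19849 = - \frac{99245}{2}$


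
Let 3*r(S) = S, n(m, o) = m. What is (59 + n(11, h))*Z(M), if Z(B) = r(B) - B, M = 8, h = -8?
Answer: -1120/3 ≈ -373.33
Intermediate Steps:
r(S) = S/3
Z(B) = -2*B/3 (Z(B) = B/3 - B = -2*B/3)
(59 + n(11, h))*Z(M) = (59 + 11)*(-⅔*8) = 70*(-16/3) = -1120/3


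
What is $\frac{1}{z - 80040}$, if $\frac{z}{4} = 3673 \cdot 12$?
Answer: $\frac{1}{96264} \approx 1.0388 \cdot 10^{-5}$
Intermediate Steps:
$z = 176304$ ($z = 4 \cdot 3673 \cdot 12 = 4 \cdot 44076 = 176304$)
$\frac{1}{z - 80040} = \frac{1}{176304 - 80040} = \frac{1}{96264}$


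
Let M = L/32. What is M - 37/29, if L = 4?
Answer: -267/232 ≈ -1.1509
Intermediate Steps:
M = ⅛ (M = 4/32 = 4*(1/32) = ⅛ ≈ 0.12500)
M - 37/29 = ⅛ - 37/29 = -267/232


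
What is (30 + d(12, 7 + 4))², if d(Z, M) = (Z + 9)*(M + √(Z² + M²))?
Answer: 184986 + 10962*√265 ≈ 3.6343e+5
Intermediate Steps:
d(Z, M) = (9 + Z)*(M + √(M² + Z²))
(30 + d(12, 7 + 4))² = (30 + (9*(7 + 4) + 9*√((7 + 4)² + 12²) + (7 + 4)*12 + 12*√((7 + 4)² + 12²)))² = (30 + (9*11 + 9*√(11² + 144) + 11*12 + 12*√(11² + 144)))² = (30 + (99 + 9*√(121 + 144) + 132 + 12*√(121 + 144)))² = (30 + (99 + 9*√265 + 132 + 12*√265))² = (30 + (231 + 21*√265))² = (261 + 21*√265)²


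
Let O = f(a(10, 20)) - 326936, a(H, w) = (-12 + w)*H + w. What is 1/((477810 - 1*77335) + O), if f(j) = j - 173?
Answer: 1/73466 ≈ 1.3612e-5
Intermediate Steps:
a(H, w) = w + H*(-12 + w) (a(H, w) = H*(-12 + w) + w = w + H*(-12 + w))
f(j) = -173 + j
O = -327009 (O = (-173 + (20 - 12*10 + 10*20)) - 326936 = (-173 + (20 - 120 + 200)) - 326936 = (-173 + 100) - 326936 = -73 - 326936 = -327009)
1/((477810 - 1*77335) + O) = 1/((477810 - 1*77335) - 327009) = 1/((477810 - 77335) - 327009) = 1/(400475 - 327009) = 1/73466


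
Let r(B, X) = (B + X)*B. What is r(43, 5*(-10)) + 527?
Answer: 226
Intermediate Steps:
r(B, X) = B*(B + X)
r(43, 5*(-10)) + 527 = 43*(43 + 5*(-10)) + 527 = 43*(43 - 50) + 527 = 43*(-7) + 527 = -301 + 527 = 226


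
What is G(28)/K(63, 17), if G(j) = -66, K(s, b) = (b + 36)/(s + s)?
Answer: -8316/53 ≈ -156.91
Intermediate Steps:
K(s, b) = (36 + b)/(2*s) (K(s, b) = (36 + b)/((2*s)) = (36 + b)*(1/(2*s)) = (36 + b)/(2*s))
G(28)/K(63, 17) = -66*126/(36 + 17) = -66/((1/2)*(1/63)*53) = -66/53/126 = -66*126/53 = -8316/53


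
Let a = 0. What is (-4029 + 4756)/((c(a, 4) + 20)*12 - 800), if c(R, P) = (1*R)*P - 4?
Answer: -727/608 ≈ -1.1957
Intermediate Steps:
c(R, P) = -4 + P*R (c(R, P) = R*P - 4 = P*R - 4 = -4 + P*R)
(-4029 + 4756)/((c(a, 4) + 20)*12 - 800) = (-4029 + 4756)/(((-4 + 4*0) + 20)*12 - 800) = 727/(((-4 + 0) + 20)*12 - 800) = 727/((-4 + 20)*12 - 800) = 727/(16*12 - 800) = 727/(192 - 800) = 727/(-608) = 727*(-1/608) = -727/608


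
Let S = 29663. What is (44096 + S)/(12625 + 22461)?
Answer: 73759/35086 ≈ 2.1022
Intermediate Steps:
(44096 + S)/(12625 + 22461) = (44096 + 29663)/(12625 + 22461) = 73759/35086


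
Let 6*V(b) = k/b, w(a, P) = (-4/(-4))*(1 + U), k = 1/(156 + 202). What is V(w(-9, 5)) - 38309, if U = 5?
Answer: -493726391/12888 ≈ -38309.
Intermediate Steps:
k = 1/358 ≈ 0.0027933
w(a, P) = 6 (w(a, P) = (-4/(-4))*(1 + 5) = -4*(-¼)*6 = 1*6 = 6)
V(b) = 1/(2148*b) (V(b) = (1/(358*b))/6 = 1/(2148*b))
V(w(-9, 5)) - 38309 = (1/2148)/6 - 38309 = (1/2148)*(⅙) - 38309 = 1/12888 - 38309 = -493726391/12888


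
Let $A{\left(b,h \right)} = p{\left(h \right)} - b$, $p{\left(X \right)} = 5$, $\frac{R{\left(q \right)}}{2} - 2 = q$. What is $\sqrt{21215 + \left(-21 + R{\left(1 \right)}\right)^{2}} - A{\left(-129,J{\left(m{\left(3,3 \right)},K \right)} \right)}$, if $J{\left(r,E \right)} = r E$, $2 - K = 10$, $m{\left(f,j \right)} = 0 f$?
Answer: $-134 + 8 \sqrt{335} \approx 12.424$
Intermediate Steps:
$R{\left(q \right)} = 4 + 2 q$
$m{\left(f,j \right)} = 0$
$K = -8$ ($K = 2 - 10 = -8$)
$J{\left(r,E \right)} = E r$
$A{\left(b,h \right)} = 5 - b$
$\sqrt{21215 + \left(-21 + R{\left(1 \right)}\right)^{2}} - A{\left(-129,J{\left(m{\left(3,3 \right)},K \right)} \right)} = \sqrt{21215 + \left(-21 + \left(4 + 2 \cdot 1\right)\right)^{2}} - \left(5 - -129\right) = \sqrt{21215 + \left(-21 + \left(4 + 2\right)\right)^{2}} - \left(5 + 129\right) = \sqrt{21215 + \left(-21 + 6\right)^{2}} - 134 = \sqrt{21215 + \left(-15\right)^{2}} - 134 = \sqrt{21215 + 225} - 134 = \sqrt{21440} - 134 = 8 \sqrt{335} - 134 = -134 + 8 \sqrt{335}$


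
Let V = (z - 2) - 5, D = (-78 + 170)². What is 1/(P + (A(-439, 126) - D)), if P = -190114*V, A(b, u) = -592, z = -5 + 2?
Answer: 1/1892084 ≈ 5.2852e-7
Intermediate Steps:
z = -3
D = 8464 (D = 92² = 8464)
V = -10 (V = (-3 - 2) - 5 = -5 - 5 = -10)
P = 1901140 (P = -190114*(-10) = 1901140)
1/(P + (A(-439, 126) - D)) = 1/(1901140 + (-592 - 1*8464)) = 1/(1901140 + (-592 - 8464)) = 1/(1901140 - 9056) = 1/1892084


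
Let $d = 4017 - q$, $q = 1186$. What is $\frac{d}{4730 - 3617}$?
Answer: $\frac{2831}{1113} \approx 2.5436$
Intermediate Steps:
$d = 2831$ ($d = 4017 - 1186 = 2831$)
$\frac{d}{4730 - 3617} = \frac{2831}{4730 - 3617} = \frac{2831}{1113}$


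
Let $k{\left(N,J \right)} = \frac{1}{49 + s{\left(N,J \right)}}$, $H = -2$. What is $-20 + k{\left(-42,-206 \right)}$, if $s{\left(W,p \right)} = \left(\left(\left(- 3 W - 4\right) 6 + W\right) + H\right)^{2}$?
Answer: $- \frac{9467859}{473393} \approx -20.0$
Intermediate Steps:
$s{\left(W,p \right)} = \left(-26 - 17 W\right)^{2}$ ($s{\left(W,p \right)} = \left(\left(\left(- 3 W - 4\right) 6 + W\right) - 2\right)^{2} = \left(\left(\left(-4 - 3 W\right) 6 + W\right) - 2\right)^{2} = \left(\left(\left(-24 - 18 W\right) + W\right) - 2\right)^{2} = \left(\left(-24 - 17 W\right) - 2\right)^{2} = \left(-26 - 17 W\right)^{2}$)
$k{\left(N,J \right)} = \frac{1}{49 + \left(26 + 17 N\right)^{2}}$
$-20 + k{\left(-42,-206 \right)} = -20 + \frac{1}{49 + \left(26 + 17 \left(-42\right)\right)^{2}} = -20 + \frac{1}{49 + \left(26 - 714\right)^{2}} = -20 + \frac{1}{49 + \left(-688\right)^{2}} = -20 + \frac{1}{49 + 473344} = -20 + \frac{1}{473393} = - \frac{9467859}{473393}$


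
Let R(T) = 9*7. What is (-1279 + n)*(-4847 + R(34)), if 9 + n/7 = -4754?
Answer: 165622080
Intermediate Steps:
n = -33341 (n = -63 + 7*(-4754) = -63 - 33278 = -33341)
R(T) = 63
(-1279 + n)*(-4847 + R(34)) = (-1279 - 33341)*(-4847 + 63) = -34620*(-4784) = 165622080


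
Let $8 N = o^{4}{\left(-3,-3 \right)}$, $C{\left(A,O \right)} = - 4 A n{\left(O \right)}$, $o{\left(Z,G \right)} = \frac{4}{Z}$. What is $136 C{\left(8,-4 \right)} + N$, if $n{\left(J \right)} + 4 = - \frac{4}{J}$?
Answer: $\frac{1057568}{81} \approx 13056.0$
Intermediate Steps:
$n{\left(J \right)} = -4 - \frac{4}{J}$
$C{\left(A,O \right)} = - 4 A \left(-4 - \frac{4}{O}\right)$
$N = \frac{32}{81}$ ($N = \frac{\left(\frac{4}{-3}\right)^{4}}{8} = \frac{\left(4 \left(- \frac{1}{3}\right)\right)^{4}}{8} = \frac{\left(- \frac{4}{3}\right)^{4}}{8} = \frac{1}{8} \cdot \frac{256}{81} = \frac{32}{81} \approx 0.39506$)
$136 C{\left(8,-4 \right)} + N = 136 \cdot 16 \cdot 8 \frac{1}{-4} \left(1 - 4\right) + \frac{32}{81} = 136 \cdot 16 \cdot 8 \left(- \frac{1}{4}\right) \left(-3\right) + \frac{32}{81} = 136 \cdot 96 + \frac{32}{81} = 13056 + \frac{32}{81} = \frac{1057568}{81}$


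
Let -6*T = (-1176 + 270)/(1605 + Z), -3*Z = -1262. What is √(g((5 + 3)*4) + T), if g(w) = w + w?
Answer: √2366268337/6077 ≈ 8.0047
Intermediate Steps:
Z = 1262/3 (Z = -⅓*(-1262) = 1262/3 ≈ 420.67)
T = 453/6077 (T = -(-1176 + 270)/(6*(1605 + 1262/3)) = -(-151)/6077/3 = -(-151)*3/6077 = -⅙*(-2718/6077) = 453/6077 ≈ 0.074543)
g(w) = 2*w
√(g((5 + 3)*4) + T) = √(2*((5 + 3)*4) + 453/6077) = √(2*(8*4) + 453/6077) = √(2*32 + 453/6077) = √(64 + 453/6077) = √(389381/6077) = √2366268337/6077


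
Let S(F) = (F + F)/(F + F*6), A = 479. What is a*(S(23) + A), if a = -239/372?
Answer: -801845/2604 ≈ -307.93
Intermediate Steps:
S(F) = 2/7 (S(F) = (2*F)/(F + 6*F) = (2*F)/((7*F)) = (2*F)*(1/(7*F)) = 2/7)
a = -239/372 (a = -239*1/372 = -239/372 ≈ -0.64247)
a*(S(23) + A) = -239*(2/7 + 479)/372 = -239/372*3355/7 = -801845/2604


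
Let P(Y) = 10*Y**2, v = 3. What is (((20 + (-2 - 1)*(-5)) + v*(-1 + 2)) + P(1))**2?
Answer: 2304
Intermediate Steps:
(((20 + (-2 - 1)*(-5)) + v*(-1 + 2)) + P(1))**2 = (((20 + (-2 - 1)*(-5)) + 3*(-1 + 2)) + 10*1**2)**2 = (((20 - 3*(-5)) + 3*1) + 10*1)**2 = (((20 + 15) + 3) + 10)**2 = ((35 + 3) + 10)**2 = (38 + 10)**2 = 48**2 = 2304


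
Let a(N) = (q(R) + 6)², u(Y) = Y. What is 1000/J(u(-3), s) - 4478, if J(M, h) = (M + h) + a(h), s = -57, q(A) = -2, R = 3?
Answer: -49508/11 ≈ -4500.7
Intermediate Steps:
a(N) = 16 (a(N) = (-2 + 6)² = 4² = 16)
J(M, h) = 16 + M + h (J(M, h) = (M + h) + 16 = 16 + M + h)
1000/J(u(-3), s) - 4478 = 1000/(16 - 3 - 57) - 4478 = 1000/(-44) - 4478 = 1000*(-1/44) - 4478 = -250/11 - 4478 = -49508/11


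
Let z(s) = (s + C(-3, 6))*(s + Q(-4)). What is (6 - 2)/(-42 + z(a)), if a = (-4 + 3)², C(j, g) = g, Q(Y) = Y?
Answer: -4/63 ≈ -0.063492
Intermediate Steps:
a = 1 (a = (-1)² = 1)
z(s) = (-4 + s)*(6 + s) (z(s) = (s + 6)*(s - 4) = (6 + s)*(-4 + s) = (-4 + s)*(6 + s))
(6 - 2)/(-42 + z(a)) = (6 - 2)/(-42 + (-24 + 1² + 2*1)) = 4/(-42 + (-24 + 1 + 2)) = 4/(-42 - 21) = 4/(-63) = 4*(-1/63) = -4/63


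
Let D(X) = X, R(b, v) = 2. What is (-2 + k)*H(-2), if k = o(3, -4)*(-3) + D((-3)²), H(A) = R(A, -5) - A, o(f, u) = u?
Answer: 76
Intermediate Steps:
H(A) = 2 - A
k = 21 (k = -4*(-3) + (-3)² = 12 + 9 = 21)
(-2 + k)*H(-2) = (-2 + 21)*(2 - 1*(-2)) = 19*(2 + 2) = 19*4 = 76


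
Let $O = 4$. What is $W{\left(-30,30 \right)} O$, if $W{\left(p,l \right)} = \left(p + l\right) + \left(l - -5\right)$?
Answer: $140$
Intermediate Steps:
$W{\left(p,l \right)} = 5 + p + 2 l$ ($W{\left(p,l \right)} = \left(l + p\right) + \left(l + 5\right) = \left(l + p\right) + \left(5 + l\right) = 5 + p + 2 l$)
$W{\left(-30,30 \right)} O = \left(5 - 30 + 2 \cdot 30\right) 4 = \left(5 - 30 + 60\right) 4 = 35 \cdot 4 = 140$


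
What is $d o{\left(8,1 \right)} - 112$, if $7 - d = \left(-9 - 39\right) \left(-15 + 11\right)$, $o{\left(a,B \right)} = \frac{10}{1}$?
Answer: $-1962$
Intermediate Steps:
$o{\left(a,B \right)} = 10$ ($o{\left(a,B \right)} = 10 \cdot 1 = 10$)
$d = -185$ ($d = 7 - \left(-9 - 39\right) \left(-15 + 11\right) = 7 - \left(-48\right) \left(-4\right) = 7 - 192 = -185$)
$d o{\left(8,1 \right)} - 112 = \left(-185\right) 10 - 112 = -1850 - 112 = -1962$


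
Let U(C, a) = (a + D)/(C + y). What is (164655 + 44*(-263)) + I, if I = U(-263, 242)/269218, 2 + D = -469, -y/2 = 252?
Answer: 31610140205327/206490206 ≈ 1.5308e+5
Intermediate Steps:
y = -504 (y = -2*252 = -504)
D = -471 (D = -2 - 469 = -471)
U(C, a) = (-471 + a)/(-504 + C) (U(C, a) = (a - 471)/(C - 504) = (-471 + a)/(-504 + C))
I = 229/206490206 (I = ((-471 + 242)/(-504 - 263))/269218 = (-229/(-767))*(1/269218) = -1/767*(-229)*(1/269218) = (229/767)*(1/269218) = 229/206490206 ≈ 1.1090e-6)
(164655 + 44*(-263)) + I = (164655 + 44*(-263)) + 229/206490206 = (164655 - 11572) + 229/206490206 = 153083 + 229/206490206 = 31610140205327/206490206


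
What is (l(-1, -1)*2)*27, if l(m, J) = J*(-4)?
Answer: 216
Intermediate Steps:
l(m, J) = -4*J
(l(-1, -1)*2)*27 = (-4*(-1)*2)*27 = (4*2)*27 = 8*27 = 216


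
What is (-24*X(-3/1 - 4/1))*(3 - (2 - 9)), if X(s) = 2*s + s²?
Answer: -8400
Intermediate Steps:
X(s) = s² + 2*s
(-24*X(-3/1 - 4/1))*(3 - (2 - 9)) = (-24*(-3/1 - 4/1)*(2 + (-3/1 - 4/1)))*(3 - (2 - 9)) = (-24*(-3*1 - 4*1)*(2 + (-3*1 - 4*1)))*(3 - 1*(-7)) = (-24*(-3 - 4)*(2 + (-3 - 4)))*(3 + 7) = -(-168)*(2 - 7)*10 = -(-168)*(-5)*10 = -24*35*10 = -840*10 = -8400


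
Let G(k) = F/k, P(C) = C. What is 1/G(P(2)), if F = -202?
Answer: -1/101 ≈ -0.0099010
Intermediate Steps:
G(k) = -202/k
1/G(P(2)) = 1/(-202/2) = 1/(-202*½) = 1/(-101) = -1/101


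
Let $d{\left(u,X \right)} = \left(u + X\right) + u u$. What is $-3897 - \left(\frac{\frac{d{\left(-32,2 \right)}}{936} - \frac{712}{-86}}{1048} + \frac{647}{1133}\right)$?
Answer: $- \frac{93132344334703}{23894915616} \approx -3897.6$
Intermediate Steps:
$d{\left(u,X \right)} = X + u + u^{2}$ ($d{\left(u,X \right)} = \left(X + u\right) + u^{2} = X + u + u^{2}$)
$-3897 - \left(\frac{\frac{d{\left(-32,2 \right)}}{936} - \frac{712}{-86}}{1048} + \frac{647}{1133}\right) = -3897 - \left(\frac{\frac{2 - 32 + \left(-32\right)^{2}}{936} - \frac{712}{-86}}{1048} + \frac{647}{1133}\right) = -3897 - \left(\left(\left(2 - 32 + 1024\right) \frac{1}{936} - - \frac{356}{43}\right) \frac{1}{1048} + 647 \cdot \frac{1}{1133}\right) = -3897 - \left(\left(994 \cdot \frac{1}{936} + \frac{356}{43}\right) \frac{1}{1048} + \frac{647}{1133}\right) = -3897 - \left(\left(\frac{497}{468} + \frac{356}{43}\right) \frac{1}{1048} + \frac{647}{1133}\right) = -3897 - \left(\frac{187979}{20124} \cdot \frac{1}{1048} + \frac{647}{1133}\right) = -3897 - \left(\frac{187979}{21089952} + \frac{647}{1133}\right) = -3897 - \frac{13858179151}{23894915616} = - \frac{93132344334703}{23894915616}$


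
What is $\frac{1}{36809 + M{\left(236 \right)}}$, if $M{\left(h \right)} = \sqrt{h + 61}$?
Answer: $\frac{36809}{1354902184} - \frac{3 \sqrt{33}}{1354902184} \approx 2.7155 \cdot 10^{-5}$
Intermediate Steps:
$M{\left(h \right)} = \sqrt{61 + h}$
$\frac{1}{36809 + M{\left(236 \right)}} = \frac{1}{36809 + \sqrt{61 + 236}} = \frac{1}{36809 + \sqrt{297}} = \frac{1}{36809 + 3 \sqrt{33}}$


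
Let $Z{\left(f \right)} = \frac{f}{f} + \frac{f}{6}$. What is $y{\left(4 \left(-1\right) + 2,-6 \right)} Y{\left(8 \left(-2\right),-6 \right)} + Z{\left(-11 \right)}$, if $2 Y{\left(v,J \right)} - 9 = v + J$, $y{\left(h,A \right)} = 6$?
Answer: $- \frac{239}{6} \approx -39.833$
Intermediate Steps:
$Y{\left(v,J \right)} = \frac{9}{2} + \frac{J}{2} + \frac{v}{2}$ ($Y{\left(v,J \right)} = \frac{9}{2} + \frac{v + J}{2} = \frac{9}{2} + \frac{J + v}{2} = \frac{9}{2} + \left(\frac{J}{2} + \frac{v}{2}\right) = \frac{9}{2} + \frac{J}{2} + \frac{v}{2}$)
$Z{\left(f \right)} = 1 + \frac{f}{6}$ ($Z{\left(f \right)} = 1 + f \frac{1}{6} = 1 + \frac{f}{6}$)
$y{\left(4 \left(-1\right) + 2,-6 \right)} Y{\left(8 \left(-2\right),-6 \right)} + Z{\left(-11 \right)} = 6 \left(\frac{9}{2} + \frac{1}{2} \left(-6\right) + \frac{8 \left(-2\right)}{2}\right) + \left(1 + \frac{1}{6} \left(-11\right)\right) = 6 \left(\frac{9}{2} - 3 + \frac{1}{2} \left(-16\right)\right) + \left(1 - \frac{11}{6}\right) = 6 \left(\frac{9}{2} - 3 - 8\right) - \frac{5}{6} = 6 \left(- \frac{13}{2}\right) - \frac{5}{6} = -39 - \frac{5}{6} = - \frac{239}{6}$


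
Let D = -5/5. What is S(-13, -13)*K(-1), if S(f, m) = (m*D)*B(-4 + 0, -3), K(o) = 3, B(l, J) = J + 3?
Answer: 0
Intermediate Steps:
B(l, J) = 3 + J
D = -1 (D = -5*⅕ = -1)
S(f, m) = 0 (S(f, m) = (m*(-1))*(3 - 3) = -m*0 = 0)
S(-13, -13)*K(-1) = 0*3 = 0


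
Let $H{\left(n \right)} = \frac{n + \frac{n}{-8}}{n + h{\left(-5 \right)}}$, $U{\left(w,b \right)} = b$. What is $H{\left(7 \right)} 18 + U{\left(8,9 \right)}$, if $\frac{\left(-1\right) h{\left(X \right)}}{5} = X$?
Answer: $\frac{1593}{128} \approx 12.445$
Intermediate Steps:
$h{\left(X \right)} = - 5 X$
$H{\left(n \right)} = \frac{7 n}{8 \left(25 + n\right)}$ ($H{\left(n \right)} = \frac{n + \frac{n}{-8}}{n - -25} = \frac{n + n \left(- \frac{1}{8}\right)}{n + 25} = \frac{n - \frac{n}{8}}{25 + n} = \frac{\frac{7}{8} n}{25 + n} = \frac{7 n}{8 \left(25 + n\right)}$)
$H{\left(7 \right)} 18 + U{\left(8,9 \right)} = \frac{7}{8} \cdot 7 \frac{1}{25 + 7} \cdot 18 + 9 = \frac{7}{8} \cdot 7 \cdot \frac{1}{32} \cdot 18 + 9 = \frac{49}{256} \cdot 18 + 9 = \frac{441}{128} + 9 = \frac{1593}{128}$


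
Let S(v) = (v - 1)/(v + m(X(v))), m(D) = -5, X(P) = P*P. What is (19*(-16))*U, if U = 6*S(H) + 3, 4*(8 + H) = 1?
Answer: -36784/17 ≈ -2163.8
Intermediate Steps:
X(P) = P**2
H = -31/4 (H = -8 + (1/4)*1 = -8 + 1/4 = -31/4 ≈ -7.7500)
S(v) = (-1 + v)/(-5 + v) (S(v) = (v - 1)/(v - 5) = (-1 + v)/(-5 + v))
U = 121/17 (U = 6*((-1 - 31/4)/(-5 - 31/4)) + 3 = 6*(-35/4/(-51/4)) + 3 = 6*(-4/51*(-35/4)) + 3 = 6*(35/51) + 3 = 70/17 + 3 = 121/17 ≈ 7.1176)
(19*(-16))*U = (19*(-16))*(121/17) = -304*121/17 = -36784/17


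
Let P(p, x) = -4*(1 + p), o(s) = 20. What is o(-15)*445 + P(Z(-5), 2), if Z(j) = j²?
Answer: 8796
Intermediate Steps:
P(p, x) = -4 - 4*p
o(-15)*445 + P(Z(-5), 2) = 20*445 + (-4 - 4*(-5)²) = 8900 + (-4 - 4*25) = 8900 + (-4 - 100) = 8900 - 104 = 8796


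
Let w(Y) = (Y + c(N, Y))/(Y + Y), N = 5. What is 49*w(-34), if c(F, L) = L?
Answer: 49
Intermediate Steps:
w(Y) = 1 (w(Y) = (Y + Y)/(Y + Y) = (2*Y)/((2*Y)) = (2*Y)*(1/(2*Y)) = 1)
49*w(-34) = 49*1 = 49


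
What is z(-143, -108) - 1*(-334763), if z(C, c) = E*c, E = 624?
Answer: 267371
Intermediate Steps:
z(C, c) = 624*c
z(-143, -108) - 1*(-334763) = 624*(-108) - 1*(-334763) = -67392 + 334763 = 267371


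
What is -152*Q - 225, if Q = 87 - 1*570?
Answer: 73191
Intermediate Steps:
Q = -483 (Q = 87 - 570 = -483)
-152*Q - 225 = -152*(-483) - 225 = 73416 - 225 = 73191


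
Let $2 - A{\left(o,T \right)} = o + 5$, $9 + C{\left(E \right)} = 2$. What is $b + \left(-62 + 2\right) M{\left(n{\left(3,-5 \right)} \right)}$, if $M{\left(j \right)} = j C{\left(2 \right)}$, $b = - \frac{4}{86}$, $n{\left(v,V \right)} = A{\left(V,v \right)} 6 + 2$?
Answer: $\frac{252838}{43} \approx 5880.0$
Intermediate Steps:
$C{\left(E \right)} = -7$ ($C{\left(E \right)} = -9 + 2 = -7$)
$A{\left(o,T \right)} = -3 - o$ ($A{\left(o,T \right)} = 2 - \left(o + 5\right) = 2 - \left(5 + o\right) = -3 - o$)
$n{\left(v,V \right)} = -16 - 6 V$ ($n{\left(v,V \right)} = \left(-3 - V\right) 6 + 2 = \left(-18 - 6 V\right) + 2 = -16 - 6 V$)
$b = - \frac{2}{43}$ ($b = \left(-4\right) \frac{1}{86} = - \frac{2}{43} \approx -0.046512$)
$M{\left(j \right)} = - 7 j$ ($M{\left(j \right)} = j \left(-7\right) = - 7 j$)
$b + \left(-62 + 2\right) M{\left(n{\left(3,-5 \right)} \right)} = - \frac{2}{43} + \left(-62 + 2\right) \left(- 7 \left(-16 - -30\right)\right) = - \frac{2}{43} - 60 \left(- 7 \left(-16 + 30\right)\right) = - \frac{2}{43} - 60 \left(\left(-7\right) 14\right) = - \frac{2}{43} - -5880 = - \frac{2}{43} + 5880 = \frac{252838}{43}$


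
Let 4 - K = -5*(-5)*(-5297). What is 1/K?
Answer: 1/132429 ≈ 7.5512e-6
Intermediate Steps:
K = 132429 (K = 4 - (-5*(-5))*(-5297) = 4 - 25*(-5297) = 4 - 1*(-132425) = 4 + 132425 = 132429)
1/K = 1/132429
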